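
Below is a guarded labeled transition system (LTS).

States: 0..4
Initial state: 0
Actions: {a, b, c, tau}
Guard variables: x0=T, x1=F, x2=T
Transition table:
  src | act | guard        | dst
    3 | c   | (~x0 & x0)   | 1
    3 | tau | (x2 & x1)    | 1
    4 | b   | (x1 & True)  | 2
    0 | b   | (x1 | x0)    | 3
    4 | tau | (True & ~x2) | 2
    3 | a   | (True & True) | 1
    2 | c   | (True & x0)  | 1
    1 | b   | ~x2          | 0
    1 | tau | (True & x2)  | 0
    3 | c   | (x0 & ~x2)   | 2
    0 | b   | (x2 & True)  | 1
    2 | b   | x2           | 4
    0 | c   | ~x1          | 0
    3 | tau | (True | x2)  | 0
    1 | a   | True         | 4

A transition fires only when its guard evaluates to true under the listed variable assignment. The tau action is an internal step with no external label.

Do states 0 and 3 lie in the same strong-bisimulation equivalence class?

Refine partition for ~:
  π0 = {{0,1,2,3,4}}
  π1 = {{0,2},{1,3},{4}}
  π2 = {{0},{1},{2},{3},{4}}
stable after 3 split(s): 5 block(s)
class of 0: {0}; class of 3: {3}

Answer: NOT BISIMILAR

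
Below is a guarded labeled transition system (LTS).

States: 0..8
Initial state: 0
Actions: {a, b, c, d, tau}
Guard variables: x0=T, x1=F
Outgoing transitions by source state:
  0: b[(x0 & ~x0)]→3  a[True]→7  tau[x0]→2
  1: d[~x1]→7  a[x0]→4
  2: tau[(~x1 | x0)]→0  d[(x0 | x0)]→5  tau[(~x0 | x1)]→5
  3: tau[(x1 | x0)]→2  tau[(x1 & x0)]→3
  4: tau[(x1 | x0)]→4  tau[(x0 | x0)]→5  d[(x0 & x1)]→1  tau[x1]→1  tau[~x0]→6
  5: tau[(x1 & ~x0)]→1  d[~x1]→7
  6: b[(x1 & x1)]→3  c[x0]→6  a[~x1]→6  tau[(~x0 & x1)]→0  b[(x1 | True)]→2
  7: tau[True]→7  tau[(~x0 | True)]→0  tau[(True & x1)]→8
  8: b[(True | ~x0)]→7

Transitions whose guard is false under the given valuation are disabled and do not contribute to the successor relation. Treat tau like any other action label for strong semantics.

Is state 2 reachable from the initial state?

Answer: REACHABLE

Analysis:
Guard filter leaves 16 enabled edge(s).
L0 = {0}
L1 = {2,7}  total {0,2,7}
L2 = {5}  total {0,2,5,7}
Reach set: {0,2,5,7}
Path to 2: tau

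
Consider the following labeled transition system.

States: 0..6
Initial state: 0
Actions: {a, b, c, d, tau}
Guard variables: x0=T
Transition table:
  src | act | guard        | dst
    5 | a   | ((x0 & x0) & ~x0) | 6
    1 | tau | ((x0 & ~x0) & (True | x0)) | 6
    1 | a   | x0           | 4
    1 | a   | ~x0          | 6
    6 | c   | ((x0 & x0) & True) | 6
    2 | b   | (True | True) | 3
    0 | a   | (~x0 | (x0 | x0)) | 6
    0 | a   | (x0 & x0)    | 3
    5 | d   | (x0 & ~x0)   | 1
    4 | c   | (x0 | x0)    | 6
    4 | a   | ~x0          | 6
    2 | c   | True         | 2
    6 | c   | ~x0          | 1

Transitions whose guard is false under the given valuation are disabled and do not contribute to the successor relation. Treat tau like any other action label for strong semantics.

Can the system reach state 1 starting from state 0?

After dropping false guards: 7 live edges.
Layer 0: {0}
Layer 1: {3,6}  total {0,3,6}
R = {0,3,6}

Answer: UNREACHABLE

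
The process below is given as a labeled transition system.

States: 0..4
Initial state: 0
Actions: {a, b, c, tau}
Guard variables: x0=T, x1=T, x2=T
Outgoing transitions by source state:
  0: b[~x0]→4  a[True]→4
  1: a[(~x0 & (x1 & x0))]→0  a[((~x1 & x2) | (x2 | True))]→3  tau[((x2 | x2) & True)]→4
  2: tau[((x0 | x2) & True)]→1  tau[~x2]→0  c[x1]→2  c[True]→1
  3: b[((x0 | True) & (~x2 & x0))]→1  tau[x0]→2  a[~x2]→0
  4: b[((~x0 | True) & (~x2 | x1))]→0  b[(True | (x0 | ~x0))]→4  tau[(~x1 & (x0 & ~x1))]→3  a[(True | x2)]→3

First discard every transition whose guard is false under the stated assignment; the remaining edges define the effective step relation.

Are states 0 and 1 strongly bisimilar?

Answer: NOT BISIMILAR

Working:
Refine partition for ~:
  P[0] = {{0,1,2,3,4}}
  P[1] = {{0},{1},{2},{3},{4}}
5 equivalence class(es) (converged in 2)
0∈{0}, 1∈{1}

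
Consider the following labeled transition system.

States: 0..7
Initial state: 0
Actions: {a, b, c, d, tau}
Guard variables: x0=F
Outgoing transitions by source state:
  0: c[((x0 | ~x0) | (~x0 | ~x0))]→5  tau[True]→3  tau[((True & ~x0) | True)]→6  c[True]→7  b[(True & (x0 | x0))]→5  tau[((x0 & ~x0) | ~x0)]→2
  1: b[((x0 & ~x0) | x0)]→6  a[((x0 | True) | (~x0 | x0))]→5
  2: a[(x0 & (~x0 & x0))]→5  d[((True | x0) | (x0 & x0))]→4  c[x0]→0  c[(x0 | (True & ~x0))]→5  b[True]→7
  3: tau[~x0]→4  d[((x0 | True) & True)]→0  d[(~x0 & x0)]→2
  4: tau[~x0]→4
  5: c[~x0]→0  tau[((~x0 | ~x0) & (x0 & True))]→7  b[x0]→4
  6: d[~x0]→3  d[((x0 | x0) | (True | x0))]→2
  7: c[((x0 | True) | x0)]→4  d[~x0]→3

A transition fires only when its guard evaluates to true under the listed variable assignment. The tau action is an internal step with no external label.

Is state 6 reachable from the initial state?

Guard filter leaves 17 enabled edge(s).
Layer 0: {0}
Layer 1: {2,3,5,6,7}  total {0,2,3,5,6,7}
Layer 2: {4}  total {0,2,3,4,5,6,7}
Reach set: {0,2,3,4,5,6,7}
Path to 6: tau

Answer: REACHABLE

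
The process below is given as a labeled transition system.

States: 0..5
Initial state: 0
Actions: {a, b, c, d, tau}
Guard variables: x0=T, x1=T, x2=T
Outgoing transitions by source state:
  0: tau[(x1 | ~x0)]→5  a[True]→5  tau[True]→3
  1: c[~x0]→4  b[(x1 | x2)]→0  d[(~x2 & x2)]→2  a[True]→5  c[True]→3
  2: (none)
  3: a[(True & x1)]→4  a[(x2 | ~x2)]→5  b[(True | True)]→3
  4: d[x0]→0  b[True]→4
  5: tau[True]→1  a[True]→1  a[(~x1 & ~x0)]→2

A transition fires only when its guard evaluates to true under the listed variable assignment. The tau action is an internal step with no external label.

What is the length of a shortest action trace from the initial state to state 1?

Breadth-first toward 1:
  depth 0: {0}
  depth 1: {3,5}
  depth 2: {1,4}
depth(1)=2, e.g. a·a

Answer: 2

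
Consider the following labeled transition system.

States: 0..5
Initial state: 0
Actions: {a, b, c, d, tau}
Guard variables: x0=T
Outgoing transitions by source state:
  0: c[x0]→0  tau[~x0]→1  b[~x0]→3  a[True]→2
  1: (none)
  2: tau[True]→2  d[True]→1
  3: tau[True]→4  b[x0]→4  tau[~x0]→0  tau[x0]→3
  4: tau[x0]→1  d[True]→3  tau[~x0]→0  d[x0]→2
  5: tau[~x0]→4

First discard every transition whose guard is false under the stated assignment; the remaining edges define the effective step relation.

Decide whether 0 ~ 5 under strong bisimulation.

Answer: NOT BISIMILAR

Working:
Compute ~ classes (split until stable):
  π0 = {{0,1,2,3,4,5}}
  π1 = {{0},{1,5},{2,4},{3}}
  π2 = {{0},{1,5},{2},{3},{4}}
Fixed point at round 3; 5 class(es).
class of 0: {0}; class of 5: {1,5}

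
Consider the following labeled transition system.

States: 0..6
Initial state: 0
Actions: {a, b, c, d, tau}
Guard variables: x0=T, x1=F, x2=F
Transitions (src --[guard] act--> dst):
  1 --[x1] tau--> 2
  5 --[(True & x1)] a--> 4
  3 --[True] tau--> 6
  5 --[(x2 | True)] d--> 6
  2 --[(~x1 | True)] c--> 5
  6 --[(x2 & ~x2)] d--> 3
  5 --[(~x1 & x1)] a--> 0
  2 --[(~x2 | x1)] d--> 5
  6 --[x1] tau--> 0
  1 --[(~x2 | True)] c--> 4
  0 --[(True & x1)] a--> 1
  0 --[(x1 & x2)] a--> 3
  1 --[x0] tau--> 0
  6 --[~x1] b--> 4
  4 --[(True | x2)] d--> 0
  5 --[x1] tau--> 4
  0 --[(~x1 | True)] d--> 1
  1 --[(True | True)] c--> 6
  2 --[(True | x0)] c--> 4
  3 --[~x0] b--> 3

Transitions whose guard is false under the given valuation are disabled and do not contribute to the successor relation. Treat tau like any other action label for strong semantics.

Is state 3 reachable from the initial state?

Answer: UNREACHABLE

Trace:
After dropping false guards: 11 live edges.
depth 0: {0}
depth 1: {1}  total {0,1}
depth 2: {4,6}  total {0,1,4,6}
Reachable = {0,1,4,6}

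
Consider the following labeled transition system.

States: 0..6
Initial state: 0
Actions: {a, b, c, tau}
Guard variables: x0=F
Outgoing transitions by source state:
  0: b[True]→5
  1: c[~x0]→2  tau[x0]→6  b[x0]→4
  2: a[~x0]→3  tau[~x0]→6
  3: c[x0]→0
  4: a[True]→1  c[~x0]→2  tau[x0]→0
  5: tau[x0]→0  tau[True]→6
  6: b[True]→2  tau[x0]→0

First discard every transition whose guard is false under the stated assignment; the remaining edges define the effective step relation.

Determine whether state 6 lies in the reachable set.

Answer: REACHABLE

Trace:
8 transition(s) survive guard evaluation.
depth 0: {0}
depth 1: {5}  now seen {0,5}
depth 2: {6}  now seen {0,5,6}
depth 3: {2}  now seen {0,2,5,6}
depth 4: {3}  now seen {0,2,3,5,6}
Reach set: {0,2,3,5,6}
Path to 6: b·tau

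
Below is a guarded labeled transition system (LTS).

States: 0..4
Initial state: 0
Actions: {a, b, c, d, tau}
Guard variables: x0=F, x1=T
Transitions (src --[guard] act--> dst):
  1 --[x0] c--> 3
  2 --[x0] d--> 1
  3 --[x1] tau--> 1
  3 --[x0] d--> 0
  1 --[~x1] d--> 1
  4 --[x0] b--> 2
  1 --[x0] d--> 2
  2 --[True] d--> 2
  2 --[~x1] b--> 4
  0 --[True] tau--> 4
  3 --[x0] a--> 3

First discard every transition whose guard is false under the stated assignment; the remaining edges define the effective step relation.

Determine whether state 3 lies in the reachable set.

Answer: UNREACHABLE

Analysis:
After dropping false guards: 3 live edges.
depth 0: {0}
depth 1: {4}  now seen {0,4}
R = {0,4}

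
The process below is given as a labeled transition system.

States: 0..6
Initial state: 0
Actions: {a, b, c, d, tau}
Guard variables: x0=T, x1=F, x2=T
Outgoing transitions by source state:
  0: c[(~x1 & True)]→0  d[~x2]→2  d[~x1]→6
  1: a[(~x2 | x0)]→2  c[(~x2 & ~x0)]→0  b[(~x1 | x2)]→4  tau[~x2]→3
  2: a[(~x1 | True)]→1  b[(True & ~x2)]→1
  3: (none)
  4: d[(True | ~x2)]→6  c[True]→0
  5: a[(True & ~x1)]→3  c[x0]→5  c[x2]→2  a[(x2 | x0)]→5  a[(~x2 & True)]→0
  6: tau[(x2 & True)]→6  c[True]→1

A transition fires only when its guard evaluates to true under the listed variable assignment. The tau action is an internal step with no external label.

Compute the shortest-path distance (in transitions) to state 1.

Breadth-first toward 1:
  L0 = {0}
  L1 = {6}
  L2 = {1}
depth(1)=2, e.g. d·c

Answer: 2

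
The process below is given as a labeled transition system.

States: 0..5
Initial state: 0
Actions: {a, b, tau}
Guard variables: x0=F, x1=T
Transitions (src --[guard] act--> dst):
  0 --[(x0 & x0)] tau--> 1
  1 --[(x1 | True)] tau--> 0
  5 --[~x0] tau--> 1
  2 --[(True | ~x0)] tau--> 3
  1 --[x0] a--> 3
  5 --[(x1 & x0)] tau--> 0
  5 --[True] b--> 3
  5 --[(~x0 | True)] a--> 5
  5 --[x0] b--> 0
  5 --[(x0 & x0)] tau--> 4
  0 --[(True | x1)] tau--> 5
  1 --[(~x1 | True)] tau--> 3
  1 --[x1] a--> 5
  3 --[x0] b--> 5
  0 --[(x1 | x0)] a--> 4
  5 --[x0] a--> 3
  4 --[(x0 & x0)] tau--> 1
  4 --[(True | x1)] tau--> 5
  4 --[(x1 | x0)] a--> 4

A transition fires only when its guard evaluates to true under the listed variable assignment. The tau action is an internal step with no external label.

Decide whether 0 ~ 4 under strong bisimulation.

Answer: BISIMILAR

Analysis:
Compute ~ classes (split until stable):
  P[0] = {{0,1,2,3,4,5}}
  P[1] = {{0,1,4},{2},{3},{5}}
  P[2] = {{0,4},{1},{2},{3},{5}}
5 equivalence class(es) (converged in 3)
0∈{0,4}, 4∈{0,4}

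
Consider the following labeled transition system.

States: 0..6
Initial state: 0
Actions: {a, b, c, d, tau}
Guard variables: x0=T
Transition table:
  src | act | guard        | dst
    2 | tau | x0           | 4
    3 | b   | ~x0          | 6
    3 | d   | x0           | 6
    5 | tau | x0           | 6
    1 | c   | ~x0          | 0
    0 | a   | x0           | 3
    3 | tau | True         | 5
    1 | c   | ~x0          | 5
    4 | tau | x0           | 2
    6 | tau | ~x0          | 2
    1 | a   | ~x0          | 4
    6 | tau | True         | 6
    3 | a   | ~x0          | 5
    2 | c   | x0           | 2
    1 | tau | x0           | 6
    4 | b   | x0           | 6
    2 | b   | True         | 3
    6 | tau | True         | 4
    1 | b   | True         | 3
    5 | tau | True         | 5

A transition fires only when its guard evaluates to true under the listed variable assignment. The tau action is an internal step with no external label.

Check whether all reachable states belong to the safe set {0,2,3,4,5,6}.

Answer: INVARIANT HOLDS

Trace:
Inv-set: {0,2,3,4,5,6}
Reachable = {0,2,3,4,5,6}
  0: ✓
  2: ✓
  3: ✓
  4: ✓
  5: ✓
  6: ✓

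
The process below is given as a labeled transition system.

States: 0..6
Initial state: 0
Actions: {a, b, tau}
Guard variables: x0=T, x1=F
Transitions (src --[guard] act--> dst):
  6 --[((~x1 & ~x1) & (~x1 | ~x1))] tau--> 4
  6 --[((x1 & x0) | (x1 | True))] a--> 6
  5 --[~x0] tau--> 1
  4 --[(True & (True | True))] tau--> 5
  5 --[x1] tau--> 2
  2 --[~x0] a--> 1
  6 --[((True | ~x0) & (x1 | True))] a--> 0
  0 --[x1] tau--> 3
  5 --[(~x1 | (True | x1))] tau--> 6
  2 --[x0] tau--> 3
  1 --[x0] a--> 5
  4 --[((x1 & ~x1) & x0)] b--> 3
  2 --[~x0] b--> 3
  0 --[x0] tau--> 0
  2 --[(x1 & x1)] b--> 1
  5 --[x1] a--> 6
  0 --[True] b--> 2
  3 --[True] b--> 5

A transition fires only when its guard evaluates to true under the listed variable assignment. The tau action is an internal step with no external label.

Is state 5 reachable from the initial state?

10 transition(s) survive guard evaluation.
Layer 0: {0}
Layer 1: {2}  cumulative {0,2}
Layer 2: {3}  cumulative {0,2,3}
Layer 3: {5}  cumulative {0,2,3,5}
Layer 4: {6}  cumulative {0,2,3,5,6}
Layer 5: {4}  cumulative {0,2,3,4,5,6}
R = {0,2,3,4,5,6}
witness 5: b·tau·b

Answer: REACHABLE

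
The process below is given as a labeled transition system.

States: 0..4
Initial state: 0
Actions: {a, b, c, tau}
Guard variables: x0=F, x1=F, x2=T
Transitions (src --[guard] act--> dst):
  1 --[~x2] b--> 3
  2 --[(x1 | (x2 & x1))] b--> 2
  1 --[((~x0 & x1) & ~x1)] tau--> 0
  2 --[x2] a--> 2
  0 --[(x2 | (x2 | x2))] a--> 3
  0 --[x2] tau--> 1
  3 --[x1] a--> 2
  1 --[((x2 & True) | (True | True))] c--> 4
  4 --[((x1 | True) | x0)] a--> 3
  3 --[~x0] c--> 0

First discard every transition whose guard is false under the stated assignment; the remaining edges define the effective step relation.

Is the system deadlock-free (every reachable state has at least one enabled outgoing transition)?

Answer: DEADLOCK-FREE

Trace:
Reachable = {0,1,3,4}
  0: a→3  tau→1  [2 exit(s)]
  1: c→4  [1 exit(s)]
  3: c→0  [1 exit(s)]
  4: a→3  [1 exit(s)]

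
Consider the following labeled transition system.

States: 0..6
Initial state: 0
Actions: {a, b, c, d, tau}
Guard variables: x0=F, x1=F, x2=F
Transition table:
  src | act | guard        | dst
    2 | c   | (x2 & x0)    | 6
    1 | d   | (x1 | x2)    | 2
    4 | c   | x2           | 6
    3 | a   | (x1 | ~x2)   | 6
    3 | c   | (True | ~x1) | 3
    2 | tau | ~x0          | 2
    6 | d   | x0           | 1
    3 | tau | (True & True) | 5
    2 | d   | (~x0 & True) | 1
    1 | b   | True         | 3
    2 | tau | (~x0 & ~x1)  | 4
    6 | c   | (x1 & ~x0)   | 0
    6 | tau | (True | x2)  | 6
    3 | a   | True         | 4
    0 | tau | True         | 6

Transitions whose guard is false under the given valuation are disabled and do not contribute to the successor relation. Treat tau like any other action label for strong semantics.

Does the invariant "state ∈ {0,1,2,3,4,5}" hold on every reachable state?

Answer: INVARIANT VIOLATED at state 6

Analysis:
Safe = {0,1,2,3,4,5}
Reach set: {0,6}
  0: ✓
  6: outside
reach 6 via tau — violates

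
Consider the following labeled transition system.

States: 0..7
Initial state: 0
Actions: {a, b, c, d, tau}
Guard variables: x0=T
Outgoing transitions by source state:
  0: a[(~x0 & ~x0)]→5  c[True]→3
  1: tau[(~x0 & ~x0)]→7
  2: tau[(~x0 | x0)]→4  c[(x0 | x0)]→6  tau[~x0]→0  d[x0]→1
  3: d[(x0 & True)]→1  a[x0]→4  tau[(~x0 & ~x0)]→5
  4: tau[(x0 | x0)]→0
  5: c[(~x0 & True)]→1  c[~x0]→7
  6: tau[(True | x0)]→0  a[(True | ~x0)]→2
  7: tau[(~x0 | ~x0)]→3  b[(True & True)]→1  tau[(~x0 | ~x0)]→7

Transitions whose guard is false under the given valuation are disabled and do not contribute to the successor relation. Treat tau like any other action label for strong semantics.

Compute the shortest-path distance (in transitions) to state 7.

Answer: UNREACHABLE

Working:
Layered search for 7:
  L0 = {0}
  L1 = {3}
  L2 = {1,4}
7 never appears.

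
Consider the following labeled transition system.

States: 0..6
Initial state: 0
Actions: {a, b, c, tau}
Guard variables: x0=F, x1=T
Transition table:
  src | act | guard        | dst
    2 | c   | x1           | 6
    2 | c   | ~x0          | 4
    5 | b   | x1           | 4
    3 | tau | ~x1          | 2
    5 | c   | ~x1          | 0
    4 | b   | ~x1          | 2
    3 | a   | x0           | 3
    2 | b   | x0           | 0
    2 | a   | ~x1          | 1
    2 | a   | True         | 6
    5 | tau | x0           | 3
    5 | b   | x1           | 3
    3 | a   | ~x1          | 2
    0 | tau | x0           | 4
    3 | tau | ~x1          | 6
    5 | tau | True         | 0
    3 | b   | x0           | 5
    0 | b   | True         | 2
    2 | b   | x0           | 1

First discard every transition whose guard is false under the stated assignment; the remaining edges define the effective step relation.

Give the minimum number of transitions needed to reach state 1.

Answer: UNREACHABLE

Analysis:
BFS to 1:
  Layer 0: {0}
  Layer 1: {2}
  Layer 2: {4,6}
1 never appears.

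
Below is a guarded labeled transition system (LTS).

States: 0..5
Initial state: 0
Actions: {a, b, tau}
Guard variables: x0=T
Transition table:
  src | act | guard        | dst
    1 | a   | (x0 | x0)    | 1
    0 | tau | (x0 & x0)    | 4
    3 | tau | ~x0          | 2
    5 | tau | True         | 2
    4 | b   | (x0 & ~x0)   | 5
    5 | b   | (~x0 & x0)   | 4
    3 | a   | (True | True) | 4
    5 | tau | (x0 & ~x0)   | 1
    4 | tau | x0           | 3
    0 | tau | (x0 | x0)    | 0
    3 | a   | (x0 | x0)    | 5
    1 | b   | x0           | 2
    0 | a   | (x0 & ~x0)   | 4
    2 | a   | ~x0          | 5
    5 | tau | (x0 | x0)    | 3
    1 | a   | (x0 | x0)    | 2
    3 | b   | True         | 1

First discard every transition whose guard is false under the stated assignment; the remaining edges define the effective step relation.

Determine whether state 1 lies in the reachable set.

11 transition(s) survive guard evaluation.
depth 0: {0}
depth 1: {4}  now seen {0,4}
depth 2: {3}  now seen {0,3,4}
depth 3: {1,5}  now seen {0,1,3,4,5}
depth 4: {2}  now seen {0,1,2,3,4,5}
R = {0,1,2,3,4,5}
trace reaching 1: tau·tau·b

Answer: REACHABLE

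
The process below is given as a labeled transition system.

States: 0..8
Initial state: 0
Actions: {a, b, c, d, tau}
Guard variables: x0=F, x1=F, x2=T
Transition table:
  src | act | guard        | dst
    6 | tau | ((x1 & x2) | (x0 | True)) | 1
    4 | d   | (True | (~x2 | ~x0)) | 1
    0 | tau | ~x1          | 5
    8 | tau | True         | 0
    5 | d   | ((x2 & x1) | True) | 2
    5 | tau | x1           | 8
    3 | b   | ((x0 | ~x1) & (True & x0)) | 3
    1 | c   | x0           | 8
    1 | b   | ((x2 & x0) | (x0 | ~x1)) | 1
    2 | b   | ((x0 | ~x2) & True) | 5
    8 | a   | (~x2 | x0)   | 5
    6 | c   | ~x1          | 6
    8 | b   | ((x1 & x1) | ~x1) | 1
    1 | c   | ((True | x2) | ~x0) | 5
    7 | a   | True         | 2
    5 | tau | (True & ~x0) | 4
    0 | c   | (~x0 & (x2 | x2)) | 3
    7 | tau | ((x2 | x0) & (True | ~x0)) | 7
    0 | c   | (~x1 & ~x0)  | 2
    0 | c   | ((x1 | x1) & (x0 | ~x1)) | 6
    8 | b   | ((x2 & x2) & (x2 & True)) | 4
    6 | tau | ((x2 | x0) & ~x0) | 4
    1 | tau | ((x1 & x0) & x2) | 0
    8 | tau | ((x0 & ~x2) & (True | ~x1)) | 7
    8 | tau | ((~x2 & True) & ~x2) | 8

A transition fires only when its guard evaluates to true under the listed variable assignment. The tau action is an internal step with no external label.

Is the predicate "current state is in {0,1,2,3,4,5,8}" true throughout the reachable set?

Answer: INVARIANT HOLDS

Working:
Allowed set {0,1,2,3,4,5,8}
Reachable = {0,1,2,3,4,5}
  0: ok
  1: ok
  2: ok
  3: ok
  4: ok
  5: ok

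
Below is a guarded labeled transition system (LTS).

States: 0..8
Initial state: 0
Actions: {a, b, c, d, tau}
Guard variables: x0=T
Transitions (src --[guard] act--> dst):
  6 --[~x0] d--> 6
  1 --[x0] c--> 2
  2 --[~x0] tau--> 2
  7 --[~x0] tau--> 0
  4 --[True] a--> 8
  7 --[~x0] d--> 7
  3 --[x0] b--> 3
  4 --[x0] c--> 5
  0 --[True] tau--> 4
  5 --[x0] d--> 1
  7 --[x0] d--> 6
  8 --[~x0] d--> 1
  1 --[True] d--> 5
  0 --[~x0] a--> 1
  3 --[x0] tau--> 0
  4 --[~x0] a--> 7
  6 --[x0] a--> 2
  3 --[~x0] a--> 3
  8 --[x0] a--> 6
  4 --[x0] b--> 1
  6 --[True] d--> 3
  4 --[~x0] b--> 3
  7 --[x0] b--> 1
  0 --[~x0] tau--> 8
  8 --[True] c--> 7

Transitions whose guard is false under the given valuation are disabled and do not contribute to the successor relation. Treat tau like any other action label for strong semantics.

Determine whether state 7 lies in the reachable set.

15 transition(s) survive guard evaluation.
Layer 0: {0}
Layer 1: {4}  now seen {0,4}
Layer 2: {1,5,8}  now seen {0,1,4,5,8}
Layer 3: {2,6,7}  now seen {0,1,2,4,5,6,7,8}
Layer 4: {3}  now seen {0,1,2,3,4,5,6,7,8}
Reach set: {0,1,2,3,4,5,6,7,8}
trace reaching 7: tau·a·c

Answer: REACHABLE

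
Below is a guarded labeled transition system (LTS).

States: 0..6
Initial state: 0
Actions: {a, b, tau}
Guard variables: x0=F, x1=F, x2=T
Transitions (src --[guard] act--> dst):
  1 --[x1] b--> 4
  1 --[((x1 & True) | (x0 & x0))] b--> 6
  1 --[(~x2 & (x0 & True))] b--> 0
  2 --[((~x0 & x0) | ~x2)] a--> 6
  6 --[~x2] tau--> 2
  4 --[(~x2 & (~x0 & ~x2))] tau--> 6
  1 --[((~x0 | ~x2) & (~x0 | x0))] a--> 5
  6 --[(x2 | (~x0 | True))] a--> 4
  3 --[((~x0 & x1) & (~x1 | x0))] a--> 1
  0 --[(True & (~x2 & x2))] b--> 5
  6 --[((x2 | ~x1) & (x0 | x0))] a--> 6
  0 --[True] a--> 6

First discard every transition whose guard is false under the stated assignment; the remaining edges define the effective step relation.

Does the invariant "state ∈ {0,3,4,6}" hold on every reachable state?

Safe = {0,3,4,6}
Reach set: {0,4,6}
  0: ok
  4: ok
  6: ok

Answer: INVARIANT HOLDS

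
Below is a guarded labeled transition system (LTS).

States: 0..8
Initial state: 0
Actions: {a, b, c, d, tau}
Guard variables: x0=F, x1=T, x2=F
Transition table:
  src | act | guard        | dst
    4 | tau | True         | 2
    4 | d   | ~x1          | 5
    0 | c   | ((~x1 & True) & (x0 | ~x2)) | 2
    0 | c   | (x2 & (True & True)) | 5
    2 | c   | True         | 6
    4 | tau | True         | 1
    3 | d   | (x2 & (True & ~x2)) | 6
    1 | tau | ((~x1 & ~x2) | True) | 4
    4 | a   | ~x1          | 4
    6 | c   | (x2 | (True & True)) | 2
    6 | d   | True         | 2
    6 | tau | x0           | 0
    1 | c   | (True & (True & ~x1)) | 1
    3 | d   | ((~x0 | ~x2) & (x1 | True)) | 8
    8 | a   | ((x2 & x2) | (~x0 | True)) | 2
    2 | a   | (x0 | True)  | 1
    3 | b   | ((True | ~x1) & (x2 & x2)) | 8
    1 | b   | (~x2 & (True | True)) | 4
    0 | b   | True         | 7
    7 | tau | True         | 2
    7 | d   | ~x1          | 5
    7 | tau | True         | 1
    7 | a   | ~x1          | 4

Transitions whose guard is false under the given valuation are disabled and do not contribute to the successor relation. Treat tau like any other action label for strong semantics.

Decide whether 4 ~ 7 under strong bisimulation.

Refine partition for ~:
  round 0: {{0,1,2,3,4,5,6,7,8}}
  round 1: {{0},{1},{2},{3},{4,7},{5},{6},{8}}
Fixed point at round 2; 8 class(es).
4∈{4,7}, 7∈{4,7}

Answer: BISIMILAR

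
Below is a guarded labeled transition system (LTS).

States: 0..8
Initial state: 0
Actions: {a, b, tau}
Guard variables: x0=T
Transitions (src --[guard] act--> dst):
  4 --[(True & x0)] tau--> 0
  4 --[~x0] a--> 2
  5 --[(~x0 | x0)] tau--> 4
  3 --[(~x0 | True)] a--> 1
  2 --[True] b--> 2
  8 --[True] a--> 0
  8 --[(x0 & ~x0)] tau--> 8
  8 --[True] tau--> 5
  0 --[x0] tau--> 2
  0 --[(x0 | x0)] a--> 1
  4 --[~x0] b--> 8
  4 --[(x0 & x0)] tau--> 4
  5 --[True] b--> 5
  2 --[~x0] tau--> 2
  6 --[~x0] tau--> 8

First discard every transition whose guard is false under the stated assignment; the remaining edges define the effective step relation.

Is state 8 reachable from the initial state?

Answer: UNREACHABLE

Trace:
Guard filter leaves 10 enabled edge(s).
L0 = {0}
L1 = {1,2}  now seen {0,1,2}
R = {0,1,2}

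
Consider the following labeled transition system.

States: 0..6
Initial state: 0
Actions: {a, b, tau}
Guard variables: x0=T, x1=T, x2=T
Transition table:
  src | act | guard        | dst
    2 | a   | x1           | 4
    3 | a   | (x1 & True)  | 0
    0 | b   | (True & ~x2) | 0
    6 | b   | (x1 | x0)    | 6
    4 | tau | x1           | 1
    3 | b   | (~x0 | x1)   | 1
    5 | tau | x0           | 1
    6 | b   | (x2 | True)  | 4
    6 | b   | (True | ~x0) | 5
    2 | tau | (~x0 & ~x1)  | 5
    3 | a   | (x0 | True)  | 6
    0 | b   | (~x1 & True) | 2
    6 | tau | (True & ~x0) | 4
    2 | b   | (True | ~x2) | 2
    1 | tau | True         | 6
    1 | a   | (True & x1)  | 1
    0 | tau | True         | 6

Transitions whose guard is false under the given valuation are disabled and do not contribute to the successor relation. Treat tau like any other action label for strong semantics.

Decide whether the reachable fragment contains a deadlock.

Reach set: {0,1,4,5,6}
  0: tau→6  [1 out]
  1: a→1  tau→6  [2 out]
  4: tau→1  [1 out]
  5: tau→1  [1 out]
  6: b→4  b→5  b→6  [3 out]

Answer: DEADLOCK-FREE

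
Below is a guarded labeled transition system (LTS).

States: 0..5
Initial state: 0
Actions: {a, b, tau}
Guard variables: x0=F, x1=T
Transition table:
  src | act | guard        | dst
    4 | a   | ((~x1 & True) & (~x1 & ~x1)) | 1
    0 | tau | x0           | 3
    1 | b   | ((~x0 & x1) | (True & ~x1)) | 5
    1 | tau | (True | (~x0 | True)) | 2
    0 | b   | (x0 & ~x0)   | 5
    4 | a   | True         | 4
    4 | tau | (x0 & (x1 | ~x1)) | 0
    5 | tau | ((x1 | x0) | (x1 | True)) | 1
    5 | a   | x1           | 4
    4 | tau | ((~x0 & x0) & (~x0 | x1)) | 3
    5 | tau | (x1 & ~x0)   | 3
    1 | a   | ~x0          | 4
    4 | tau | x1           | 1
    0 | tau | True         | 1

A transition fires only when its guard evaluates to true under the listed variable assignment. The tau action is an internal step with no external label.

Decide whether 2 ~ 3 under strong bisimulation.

Answer: BISIMILAR

Analysis:
Compute ~ classes (split until stable):
  P[0] = {{0,1,2,3,4,5}}
  P[1] = {{0},{1},{2,3},{4,5}}
  P[2] = {{0},{1},{2,3},{4},{5}}
5 equivalence class(es) (converged in 3)
2∈{2,3}, 3∈{2,3}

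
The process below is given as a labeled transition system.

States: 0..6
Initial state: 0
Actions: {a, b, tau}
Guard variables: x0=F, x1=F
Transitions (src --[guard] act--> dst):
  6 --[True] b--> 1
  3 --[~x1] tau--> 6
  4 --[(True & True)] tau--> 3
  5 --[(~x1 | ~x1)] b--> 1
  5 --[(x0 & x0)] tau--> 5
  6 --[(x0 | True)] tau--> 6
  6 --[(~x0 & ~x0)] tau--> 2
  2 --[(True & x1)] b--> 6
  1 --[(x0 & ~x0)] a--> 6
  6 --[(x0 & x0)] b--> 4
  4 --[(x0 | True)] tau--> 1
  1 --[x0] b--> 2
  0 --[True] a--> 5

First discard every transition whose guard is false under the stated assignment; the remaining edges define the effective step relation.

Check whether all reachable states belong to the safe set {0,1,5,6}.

Answer: INVARIANT HOLDS

Trace:
Allowed set {0,1,5,6}
Reachable = {0,1,5}
  0: ✓
  1: ✓
  5: ✓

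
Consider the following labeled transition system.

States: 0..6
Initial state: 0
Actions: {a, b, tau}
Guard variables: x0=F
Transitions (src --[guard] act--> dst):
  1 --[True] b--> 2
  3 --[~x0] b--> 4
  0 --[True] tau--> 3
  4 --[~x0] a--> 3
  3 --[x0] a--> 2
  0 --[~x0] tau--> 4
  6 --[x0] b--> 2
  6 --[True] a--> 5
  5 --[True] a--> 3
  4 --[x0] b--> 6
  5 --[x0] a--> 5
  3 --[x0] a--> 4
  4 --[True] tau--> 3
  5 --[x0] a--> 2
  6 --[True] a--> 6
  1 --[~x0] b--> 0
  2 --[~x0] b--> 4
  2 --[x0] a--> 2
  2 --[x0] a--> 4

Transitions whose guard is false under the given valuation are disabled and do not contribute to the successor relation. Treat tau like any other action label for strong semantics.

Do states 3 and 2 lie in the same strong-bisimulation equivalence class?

Compute ~ classes (split until stable):
  π0 = {{0,1,2,3,4,5,6}}
  π1 = {{0},{1,2,3},{4},{5,6}}
  π2 = {{0},{1},{2,3},{4},{5},{6}}
Fixed point at round 3; 6 class(es).
3∈{2,3}, 2∈{2,3}

Answer: BISIMILAR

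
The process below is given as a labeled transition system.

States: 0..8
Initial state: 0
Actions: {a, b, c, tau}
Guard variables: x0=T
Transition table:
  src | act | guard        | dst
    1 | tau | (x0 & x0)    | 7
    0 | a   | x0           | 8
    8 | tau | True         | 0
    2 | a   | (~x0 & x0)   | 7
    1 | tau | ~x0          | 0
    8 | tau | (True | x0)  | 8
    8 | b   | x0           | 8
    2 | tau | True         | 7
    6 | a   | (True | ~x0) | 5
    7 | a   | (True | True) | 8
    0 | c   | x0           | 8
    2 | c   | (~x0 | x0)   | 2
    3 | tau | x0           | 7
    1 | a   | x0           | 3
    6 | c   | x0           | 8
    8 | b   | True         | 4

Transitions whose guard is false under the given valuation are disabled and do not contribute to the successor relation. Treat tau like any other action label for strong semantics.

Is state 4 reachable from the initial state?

Guard filter leaves 14 enabled edge(s).
depth 0: {0}
depth 1: {8}  total {0,8}
depth 2: {4}  total {0,4,8}
Reachable = {0,4,8}
Path to 4: a·b

Answer: REACHABLE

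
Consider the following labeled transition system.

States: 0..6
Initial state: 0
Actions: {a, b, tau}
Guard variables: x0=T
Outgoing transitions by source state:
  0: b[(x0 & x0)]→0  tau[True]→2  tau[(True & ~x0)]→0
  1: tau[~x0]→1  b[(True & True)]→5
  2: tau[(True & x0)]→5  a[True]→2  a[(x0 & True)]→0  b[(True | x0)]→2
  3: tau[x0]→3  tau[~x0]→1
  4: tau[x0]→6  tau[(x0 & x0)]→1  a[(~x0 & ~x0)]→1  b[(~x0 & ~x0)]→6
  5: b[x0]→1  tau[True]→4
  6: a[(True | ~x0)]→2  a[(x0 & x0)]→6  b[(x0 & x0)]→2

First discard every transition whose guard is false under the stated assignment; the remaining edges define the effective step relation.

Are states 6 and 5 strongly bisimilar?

Refine partition for ~:
  P[0] = {{0,1,2,3,4,5,6}}
  P[1] = {{0,5},{1},{2},{3,4},{6}}
  P[2] = {{0},{1},{2},{3},{4},{5},{6}}
Fixed point at round 3; 7 class(es).
[6]={6}  [5]={5}

Answer: NOT BISIMILAR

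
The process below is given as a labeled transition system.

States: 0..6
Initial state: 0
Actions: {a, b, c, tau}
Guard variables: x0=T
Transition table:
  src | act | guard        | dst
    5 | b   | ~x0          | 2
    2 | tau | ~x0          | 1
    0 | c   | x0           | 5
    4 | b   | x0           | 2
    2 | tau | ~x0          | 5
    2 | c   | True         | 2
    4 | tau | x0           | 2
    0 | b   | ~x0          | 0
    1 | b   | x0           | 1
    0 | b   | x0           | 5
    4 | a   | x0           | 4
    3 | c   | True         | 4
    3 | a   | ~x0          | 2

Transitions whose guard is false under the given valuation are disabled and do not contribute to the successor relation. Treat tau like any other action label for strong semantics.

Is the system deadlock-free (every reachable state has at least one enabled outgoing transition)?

R = {0,5}
  0: b→5  c→5  [2 exit(s)]
  5: ∅  [no exit]
trace reaching 5: c

Answer: DEADLOCK at state 5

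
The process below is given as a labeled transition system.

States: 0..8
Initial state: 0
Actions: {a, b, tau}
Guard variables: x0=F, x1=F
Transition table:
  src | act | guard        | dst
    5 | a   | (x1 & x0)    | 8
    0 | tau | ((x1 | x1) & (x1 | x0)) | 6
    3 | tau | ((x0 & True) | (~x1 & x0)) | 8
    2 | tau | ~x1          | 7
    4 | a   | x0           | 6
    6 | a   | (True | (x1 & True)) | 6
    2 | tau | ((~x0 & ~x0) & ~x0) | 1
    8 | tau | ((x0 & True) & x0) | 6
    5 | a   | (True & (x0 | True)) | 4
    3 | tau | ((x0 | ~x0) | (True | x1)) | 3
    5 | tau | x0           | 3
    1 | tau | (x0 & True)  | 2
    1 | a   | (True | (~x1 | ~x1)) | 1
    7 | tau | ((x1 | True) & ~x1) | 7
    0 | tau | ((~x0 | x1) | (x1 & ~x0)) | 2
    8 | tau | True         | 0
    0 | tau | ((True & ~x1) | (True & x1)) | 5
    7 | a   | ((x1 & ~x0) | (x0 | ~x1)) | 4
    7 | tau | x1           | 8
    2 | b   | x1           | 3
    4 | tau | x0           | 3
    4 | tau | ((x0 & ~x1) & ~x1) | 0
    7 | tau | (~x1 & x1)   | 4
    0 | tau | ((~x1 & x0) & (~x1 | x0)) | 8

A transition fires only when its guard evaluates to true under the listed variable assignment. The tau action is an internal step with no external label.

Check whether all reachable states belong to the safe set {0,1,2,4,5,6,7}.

Answer: INVARIANT HOLDS

Trace:
Inv-set: {0,1,2,4,5,6,7}
Reach set: {0,1,2,4,5,7}
  0: ok
  1: ok
  2: ok
  4: ok
  5: ok
  7: ok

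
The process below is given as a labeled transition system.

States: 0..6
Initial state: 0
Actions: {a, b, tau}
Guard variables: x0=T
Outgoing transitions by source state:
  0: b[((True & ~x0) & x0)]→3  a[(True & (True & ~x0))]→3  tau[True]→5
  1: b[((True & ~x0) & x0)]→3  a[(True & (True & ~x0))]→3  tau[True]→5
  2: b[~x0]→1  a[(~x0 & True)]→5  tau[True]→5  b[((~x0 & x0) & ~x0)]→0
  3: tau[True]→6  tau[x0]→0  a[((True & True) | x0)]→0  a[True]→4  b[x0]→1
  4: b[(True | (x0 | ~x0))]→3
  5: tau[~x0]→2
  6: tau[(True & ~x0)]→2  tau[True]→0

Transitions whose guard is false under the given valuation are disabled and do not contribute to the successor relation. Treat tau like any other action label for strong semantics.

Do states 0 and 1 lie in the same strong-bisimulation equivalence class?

Bisimulation quotient by refinement:
  round 0: {{0,1,2,3,4,5,6}}
  round 1: {{0,1,2,6},{3},{4},{5}}
  round 2: {{0,1,2},{3},{4},{5},{6}}
5 equivalence class(es) (converged in 3)
class of 0: {0,1,2}; class of 1: {0,1,2}

Answer: BISIMILAR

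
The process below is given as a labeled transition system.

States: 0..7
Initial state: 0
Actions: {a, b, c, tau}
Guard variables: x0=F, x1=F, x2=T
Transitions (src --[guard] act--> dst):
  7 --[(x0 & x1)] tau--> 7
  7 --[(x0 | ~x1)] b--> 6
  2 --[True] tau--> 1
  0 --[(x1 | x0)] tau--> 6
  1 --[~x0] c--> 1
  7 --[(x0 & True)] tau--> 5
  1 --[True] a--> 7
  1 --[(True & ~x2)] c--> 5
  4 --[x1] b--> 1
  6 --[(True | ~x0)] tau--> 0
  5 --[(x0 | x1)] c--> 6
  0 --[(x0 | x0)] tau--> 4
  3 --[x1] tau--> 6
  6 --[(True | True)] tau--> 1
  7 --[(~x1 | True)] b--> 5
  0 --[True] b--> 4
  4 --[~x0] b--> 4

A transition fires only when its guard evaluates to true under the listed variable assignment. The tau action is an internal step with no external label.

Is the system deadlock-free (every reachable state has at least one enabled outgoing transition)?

Reach set: {0,4}
  0: b→4  [1 out]
  4: b→4  [1 out]

Answer: DEADLOCK-FREE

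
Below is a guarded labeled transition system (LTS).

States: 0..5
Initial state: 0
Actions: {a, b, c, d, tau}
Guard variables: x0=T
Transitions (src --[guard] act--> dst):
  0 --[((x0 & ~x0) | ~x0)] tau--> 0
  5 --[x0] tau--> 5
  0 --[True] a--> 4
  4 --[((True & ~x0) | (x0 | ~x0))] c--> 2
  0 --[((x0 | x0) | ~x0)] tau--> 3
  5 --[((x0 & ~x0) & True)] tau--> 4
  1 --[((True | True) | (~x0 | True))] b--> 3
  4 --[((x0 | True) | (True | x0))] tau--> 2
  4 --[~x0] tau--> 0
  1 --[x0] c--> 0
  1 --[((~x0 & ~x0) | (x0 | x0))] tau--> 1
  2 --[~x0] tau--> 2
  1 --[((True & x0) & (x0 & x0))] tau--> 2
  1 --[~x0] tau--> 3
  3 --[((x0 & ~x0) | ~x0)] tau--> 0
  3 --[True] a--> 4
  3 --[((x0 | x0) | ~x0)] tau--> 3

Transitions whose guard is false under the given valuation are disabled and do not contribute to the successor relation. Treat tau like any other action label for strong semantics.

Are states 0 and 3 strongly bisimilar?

Compute ~ classes (split until stable):
  P[0] = {{0,1,2,3,4,5}}
  P[1] = {{0,3},{1},{2},{4},{5}}
stable after 2 split(s): 5 block(s)
class of 0: {0,3}; class of 3: {0,3}

Answer: BISIMILAR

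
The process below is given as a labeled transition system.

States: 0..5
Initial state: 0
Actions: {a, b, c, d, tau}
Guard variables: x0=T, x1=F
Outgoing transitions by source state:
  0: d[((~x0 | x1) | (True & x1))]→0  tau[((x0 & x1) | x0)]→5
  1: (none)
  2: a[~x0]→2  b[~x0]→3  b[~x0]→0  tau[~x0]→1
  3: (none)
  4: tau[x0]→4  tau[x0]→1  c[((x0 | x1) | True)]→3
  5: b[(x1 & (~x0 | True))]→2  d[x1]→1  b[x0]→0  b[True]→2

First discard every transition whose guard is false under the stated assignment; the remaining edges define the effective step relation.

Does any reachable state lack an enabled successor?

Answer: DEADLOCK at state 2

Working:
Reachable = {0,2,5}
  0: tau→5  [1 out]
  2: ∅  [STUCK]
  5: b→0  b→2  [2 out]
Path to 2: tau·b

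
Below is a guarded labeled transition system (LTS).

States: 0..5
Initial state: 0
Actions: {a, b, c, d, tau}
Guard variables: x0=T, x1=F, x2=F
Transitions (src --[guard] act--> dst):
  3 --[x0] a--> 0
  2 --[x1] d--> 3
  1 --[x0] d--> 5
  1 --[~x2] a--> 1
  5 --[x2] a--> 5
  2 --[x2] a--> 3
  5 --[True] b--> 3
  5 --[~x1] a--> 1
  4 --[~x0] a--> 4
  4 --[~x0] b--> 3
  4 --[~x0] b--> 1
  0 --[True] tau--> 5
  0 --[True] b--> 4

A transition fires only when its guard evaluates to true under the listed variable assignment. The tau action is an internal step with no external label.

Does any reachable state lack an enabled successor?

R = {0,1,3,4,5}
  0: b→4  tau→5  [deg 2]
  1: a→1  d→5  [deg 2]
  3: a→0  [deg 1]
  4: ∅  [no exit]
  5: a→1  b→3  [deg 2]
Path to 4: b

Answer: DEADLOCK at state 4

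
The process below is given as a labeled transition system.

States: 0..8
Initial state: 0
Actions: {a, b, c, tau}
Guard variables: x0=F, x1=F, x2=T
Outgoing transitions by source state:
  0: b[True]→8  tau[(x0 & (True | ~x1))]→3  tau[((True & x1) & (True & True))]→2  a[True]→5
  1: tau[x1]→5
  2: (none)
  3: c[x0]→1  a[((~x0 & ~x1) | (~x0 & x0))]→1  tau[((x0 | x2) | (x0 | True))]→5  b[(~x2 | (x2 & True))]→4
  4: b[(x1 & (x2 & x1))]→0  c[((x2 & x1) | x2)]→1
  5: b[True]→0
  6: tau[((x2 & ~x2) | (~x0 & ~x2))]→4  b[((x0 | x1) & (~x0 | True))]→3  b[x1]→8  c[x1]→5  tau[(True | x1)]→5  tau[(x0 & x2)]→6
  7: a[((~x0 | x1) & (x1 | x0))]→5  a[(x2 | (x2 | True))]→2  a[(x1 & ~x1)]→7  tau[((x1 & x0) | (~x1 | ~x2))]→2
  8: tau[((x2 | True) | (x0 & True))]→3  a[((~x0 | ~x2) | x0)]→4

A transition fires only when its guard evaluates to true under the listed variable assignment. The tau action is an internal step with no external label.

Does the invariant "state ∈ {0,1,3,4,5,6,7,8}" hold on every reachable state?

Allowed set {0,1,3,4,5,6,7,8}
R = {0,1,3,4,5,8}
  0: ✓
  1: ✓
  3: ✓
  4: ✓
  5: ✓
  8: ✓

Answer: INVARIANT HOLDS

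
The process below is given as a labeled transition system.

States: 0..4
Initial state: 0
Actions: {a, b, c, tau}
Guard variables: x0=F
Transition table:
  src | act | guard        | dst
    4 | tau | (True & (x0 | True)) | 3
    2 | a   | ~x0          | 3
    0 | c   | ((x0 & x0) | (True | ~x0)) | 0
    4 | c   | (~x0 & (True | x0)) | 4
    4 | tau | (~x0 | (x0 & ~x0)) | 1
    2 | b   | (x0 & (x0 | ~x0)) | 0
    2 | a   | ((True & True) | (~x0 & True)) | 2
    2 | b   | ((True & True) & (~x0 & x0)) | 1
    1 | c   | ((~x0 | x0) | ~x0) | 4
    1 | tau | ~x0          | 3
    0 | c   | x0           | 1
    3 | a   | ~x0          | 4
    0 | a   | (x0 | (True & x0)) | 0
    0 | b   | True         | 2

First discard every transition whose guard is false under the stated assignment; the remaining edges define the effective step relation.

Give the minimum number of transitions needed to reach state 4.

Answer: 3

Analysis:
BFS to 4:
  depth 0: {0}
  depth 1: {2}
  depth 2: {3}
  depth 3: {4}
depth(4)=3, e.g. b·a·a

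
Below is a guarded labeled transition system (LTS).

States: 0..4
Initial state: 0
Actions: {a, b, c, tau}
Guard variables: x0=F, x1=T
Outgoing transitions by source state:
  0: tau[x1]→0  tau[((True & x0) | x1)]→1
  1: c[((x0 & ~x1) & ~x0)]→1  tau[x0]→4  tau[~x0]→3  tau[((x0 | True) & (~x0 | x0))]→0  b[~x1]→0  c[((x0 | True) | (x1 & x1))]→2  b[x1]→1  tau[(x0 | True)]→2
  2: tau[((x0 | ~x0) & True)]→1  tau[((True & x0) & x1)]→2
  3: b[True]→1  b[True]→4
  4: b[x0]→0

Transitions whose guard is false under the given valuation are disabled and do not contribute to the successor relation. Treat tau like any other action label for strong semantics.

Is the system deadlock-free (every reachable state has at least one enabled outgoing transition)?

Answer: DEADLOCK at state 4

Analysis:
Reachable = {0,1,2,3,4}
  0: tau→0  tau→1  [2 exit(s)]
  1: b→1  c→2  tau→0  tau→2  tau→3  [5 exit(s)]
  2: tau→1  [1 exit(s)]
  3: b→1  b→4  [2 exit(s)]
  4: ∅  [no exit]
witness 4: tau·tau·b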